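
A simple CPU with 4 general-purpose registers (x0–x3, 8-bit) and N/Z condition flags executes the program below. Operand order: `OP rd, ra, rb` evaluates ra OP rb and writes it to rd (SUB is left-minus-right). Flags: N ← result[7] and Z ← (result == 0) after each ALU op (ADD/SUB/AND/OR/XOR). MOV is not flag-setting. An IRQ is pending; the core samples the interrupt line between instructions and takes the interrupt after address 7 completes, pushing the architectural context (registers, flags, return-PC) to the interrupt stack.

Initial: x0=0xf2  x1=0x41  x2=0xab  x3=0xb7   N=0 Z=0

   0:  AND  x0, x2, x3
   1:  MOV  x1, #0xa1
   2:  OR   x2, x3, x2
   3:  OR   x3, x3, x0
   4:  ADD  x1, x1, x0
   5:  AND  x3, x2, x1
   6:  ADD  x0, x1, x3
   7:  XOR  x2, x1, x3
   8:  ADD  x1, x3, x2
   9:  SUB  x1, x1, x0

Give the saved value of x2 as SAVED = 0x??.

after  0: x0=0xa3 x1=0x41 x2=0xab x3=0xb7  N=1 Z=0
after  1: x0=0xa3 x1=0xa1 x2=0xab x3=0xb7  N=1 Z=0
after  2: x0=0xa3 x1=0xa1 x2=0xbf x3=0xb7  N=1 Z=0
after  3: x0=0xa3 x1=0xa1 x2=0xbf x3=0xb7  N=1 Z=0
after  4: x0=0xa3 x1=0x44 x2=0xbf x3=0xb7  N=0 Z=0
after  5: x0=0xa3 x1=0x44 x2=0xbf x3=0x04  N=0 Z=0
after  6: x0=0x48 x1=0x44 x2=0xbf x3=0x04  N=0 Z=0
after  7: x0=0x48 x1=0x44 x2=0x40 x3=0x04  N=0 Z=0
-- IRQ taken; context saved, return-PC = 8 --

SAVED = 0x40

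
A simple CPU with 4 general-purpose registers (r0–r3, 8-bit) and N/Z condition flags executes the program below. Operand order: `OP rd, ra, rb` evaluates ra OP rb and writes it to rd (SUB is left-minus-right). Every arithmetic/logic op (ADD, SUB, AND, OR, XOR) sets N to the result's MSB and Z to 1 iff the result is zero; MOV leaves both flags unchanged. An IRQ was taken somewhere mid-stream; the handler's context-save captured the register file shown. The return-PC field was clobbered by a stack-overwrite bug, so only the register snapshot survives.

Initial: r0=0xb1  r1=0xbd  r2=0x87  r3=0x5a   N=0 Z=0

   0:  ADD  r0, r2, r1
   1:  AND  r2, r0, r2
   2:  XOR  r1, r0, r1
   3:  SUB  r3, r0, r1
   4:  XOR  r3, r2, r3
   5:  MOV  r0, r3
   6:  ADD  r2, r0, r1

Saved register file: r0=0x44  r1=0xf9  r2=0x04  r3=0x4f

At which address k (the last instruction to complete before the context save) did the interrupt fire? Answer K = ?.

after  0: r0=0x44 r1=0xbd r2=0x87 r3=0x5a  N=0 Z=0
after  1: r0=0x44 r1=0xbd r2=0x04 r3=0x5a  N=0 Z=0
after  2: r0=0x44 r1=0xf9 r2=0x04 r3=0x5a  N=1 Z=0
after  3: r0=0x44 r1=0xf9 r2=0x04 r3=0x4b  N=0 Z=0
after  4: r0=0x44 r1=0xf9 r2=0x04 r3=0x4f  N=0 Z=0
-- IRQ taken; context saved, return-PC = 5 --

K = 4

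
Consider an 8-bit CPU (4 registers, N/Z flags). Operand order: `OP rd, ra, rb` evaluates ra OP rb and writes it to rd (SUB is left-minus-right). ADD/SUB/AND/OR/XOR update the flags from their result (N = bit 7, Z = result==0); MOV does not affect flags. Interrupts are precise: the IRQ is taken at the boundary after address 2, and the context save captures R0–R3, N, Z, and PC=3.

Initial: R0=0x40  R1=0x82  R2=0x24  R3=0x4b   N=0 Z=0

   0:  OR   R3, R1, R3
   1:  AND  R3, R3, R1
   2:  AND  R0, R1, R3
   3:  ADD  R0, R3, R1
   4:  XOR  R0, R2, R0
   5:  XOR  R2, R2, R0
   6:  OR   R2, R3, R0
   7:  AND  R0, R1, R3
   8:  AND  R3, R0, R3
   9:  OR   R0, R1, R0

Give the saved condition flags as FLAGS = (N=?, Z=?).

FLAGS = (N=1, Z=0)

after  0: R0=0x40 R1=0x82 R2=0x24 R3=0xcb  N=1 Z=0
after  1: R0=0x40 R1=0x82 R2=0x24 R3=0x82  N=1 Z=0
after  2: R0=0x82 R1=0x82 R2=0x24 R3=0x82  N=1 Z=0
-- IRQ taken; context saved, return-PC = 3 --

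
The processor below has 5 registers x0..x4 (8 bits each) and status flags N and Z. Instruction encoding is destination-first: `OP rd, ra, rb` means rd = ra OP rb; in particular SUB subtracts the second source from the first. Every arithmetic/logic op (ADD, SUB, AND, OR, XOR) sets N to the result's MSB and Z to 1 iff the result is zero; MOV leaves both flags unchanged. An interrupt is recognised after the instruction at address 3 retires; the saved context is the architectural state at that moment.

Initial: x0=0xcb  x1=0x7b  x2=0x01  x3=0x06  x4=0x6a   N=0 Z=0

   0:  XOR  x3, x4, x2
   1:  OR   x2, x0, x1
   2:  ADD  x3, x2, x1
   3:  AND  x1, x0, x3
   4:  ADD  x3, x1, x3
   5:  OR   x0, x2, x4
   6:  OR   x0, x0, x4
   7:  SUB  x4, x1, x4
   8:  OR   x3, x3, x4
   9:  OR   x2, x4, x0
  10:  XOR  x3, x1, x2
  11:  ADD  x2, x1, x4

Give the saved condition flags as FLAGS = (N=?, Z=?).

FLAGS = (N=0, Z=0)

after  0: x0=0xcb x1=0x7b x2=0x01 x3=0x6b x4=0x6a  N=0 Z=0
after  1: x0=0xcb x1=0x7b x2=0xfb x3=0x6b x4=0x6a  N=1 Z=0
after  2: x0=0xcb x1=0x7b x2=0xfb x3=0x76 x4=0x6a  N=0 Z=0
after  3: x0=0xcb x1=0x42 x2=0xfb x3=0x76 x4=0x6a  N=0 Z=0
-- IRQ taken; context saved, return-PC = 4 --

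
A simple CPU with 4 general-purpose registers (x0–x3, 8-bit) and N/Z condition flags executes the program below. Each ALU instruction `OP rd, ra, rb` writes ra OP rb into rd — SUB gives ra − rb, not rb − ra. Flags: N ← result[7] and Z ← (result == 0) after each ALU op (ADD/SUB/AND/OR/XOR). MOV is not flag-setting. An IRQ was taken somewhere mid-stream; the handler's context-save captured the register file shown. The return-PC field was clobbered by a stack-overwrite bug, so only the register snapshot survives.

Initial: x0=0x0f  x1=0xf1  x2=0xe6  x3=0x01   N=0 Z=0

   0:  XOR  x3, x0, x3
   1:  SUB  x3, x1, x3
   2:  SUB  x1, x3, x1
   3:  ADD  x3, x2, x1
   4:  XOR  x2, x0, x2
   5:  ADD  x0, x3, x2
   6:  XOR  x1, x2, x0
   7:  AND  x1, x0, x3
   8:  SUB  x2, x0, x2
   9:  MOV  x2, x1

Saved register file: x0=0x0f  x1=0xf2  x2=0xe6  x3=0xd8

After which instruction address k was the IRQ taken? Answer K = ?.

after  0: x0=0x0f x1=0xf1 x2=0xe6 x3=0x0e  N=0 Z=0
after  1: x0=0x0f x1=0xf1 x2=0xe6 x3=0xe3  N=1 Z=0
after  2: x0=0x0f x1=0xf2 x2=0xe6 x3=0xe3  N=1 Z=0
after  3: x0=0x0f x1=0xf2 x2=0xe6 x3=0xd8  N=1 Z=0
-- IRQ taken; context saved, return-PC = 4 --

K = 3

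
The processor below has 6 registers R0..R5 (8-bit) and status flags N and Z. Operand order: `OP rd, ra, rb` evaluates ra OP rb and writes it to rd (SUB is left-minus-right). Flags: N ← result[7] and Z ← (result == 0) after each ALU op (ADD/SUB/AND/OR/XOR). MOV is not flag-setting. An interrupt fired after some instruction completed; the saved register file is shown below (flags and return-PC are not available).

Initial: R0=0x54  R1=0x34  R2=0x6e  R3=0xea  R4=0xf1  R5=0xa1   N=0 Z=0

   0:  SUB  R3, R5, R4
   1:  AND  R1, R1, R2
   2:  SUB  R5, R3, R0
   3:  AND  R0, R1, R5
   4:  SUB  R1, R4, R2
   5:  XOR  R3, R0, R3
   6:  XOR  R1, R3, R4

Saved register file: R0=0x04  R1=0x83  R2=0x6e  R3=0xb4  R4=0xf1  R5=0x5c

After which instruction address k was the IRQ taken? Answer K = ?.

after  0: R0=0x54 R1=0x34 R2=0x6e R3=0xb0 R4=0xf1 R5=0xa1  N=1 Z=0
after  1: R0=0x54 R1=0x24 R2=0x6e R3=0xb0 R4=0xf1 R5=0xa1  N=0 Z=0
after  2: R0=0x54 R1=0x24 R2=0x6e R3=0xb0 R4=0xf1 R5=0x5c  N=0 Z=0
after  3: R0=0x04 R1=0x24 R2=0x6e R3=0xb0 R4=0xf1 R5=0x5c  N=0 Z=0
after  4: R0=0x04 R1=0x83 R2=0x6e R3=0xb0 R4=0xf1 R5=0x5c  N=1 Z=0
after  5: R0=0x04 R1=0x83 R2=0x6e R3=0xb4 R4=0xf1 R5=0x5c  N=1 Z=0
-- IRQ taken; context saved, return-PC = 6 --

K = 5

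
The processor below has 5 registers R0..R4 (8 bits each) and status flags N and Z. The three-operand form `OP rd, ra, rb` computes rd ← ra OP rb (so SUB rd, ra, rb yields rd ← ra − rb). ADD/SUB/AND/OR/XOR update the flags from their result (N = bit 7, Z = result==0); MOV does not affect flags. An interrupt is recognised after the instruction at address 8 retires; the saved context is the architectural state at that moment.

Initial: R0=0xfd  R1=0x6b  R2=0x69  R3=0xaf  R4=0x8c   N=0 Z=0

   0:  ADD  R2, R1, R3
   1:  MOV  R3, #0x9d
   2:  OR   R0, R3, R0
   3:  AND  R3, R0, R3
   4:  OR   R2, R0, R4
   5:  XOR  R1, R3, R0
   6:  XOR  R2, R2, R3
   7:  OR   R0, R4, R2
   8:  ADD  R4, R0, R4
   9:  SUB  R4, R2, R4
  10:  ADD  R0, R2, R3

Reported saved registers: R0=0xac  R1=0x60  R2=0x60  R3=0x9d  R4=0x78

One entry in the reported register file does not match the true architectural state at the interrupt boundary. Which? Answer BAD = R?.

after  0: R0=0xfd R1=0x6b R2=0x1a R3=0xaf R4=0x8c  N=0 Z=0
after  1: R0=0xfd R1=0x6b R2=0x1a R3=0x9d R4=0x8c  N=0 Z=0
after  2: R0=0xfd R1=0x6b R2=0x1a R3=0x9d R4=0x8c  N=1 Z=0
after  3: R0=0xfd R1=0x6b R2=0x1a R3=0x9d R4=0x8c  N=1 Z=0
after  4: R0=0xfd R1=0x6b R2=0xfd R3=0x9d R4=0x8c  N=1 Z=0
after  5: R0=0xfd R1=0x60 R2=0xfd R3=0x9d R4=0x8c  N=0 Z=0
after  6: R0=0xfd R1=0x60 R2=0x60 R3=0x9d R4=0x8c  N=0 Z=0
after  7: R0=0xec R1=0x60 R2=0x60 R3=0x9d R4=0x8c  N=1 Z=0
after  8: R0=0xec R1=0x60 R2=0x60 R3=0x9d R4=0x78  N=0 Z=0
-- IRQ taken; context saved, return-PC = 9 --
mismatch: R0: reported 0xac vs actual 0xec

BAD = R0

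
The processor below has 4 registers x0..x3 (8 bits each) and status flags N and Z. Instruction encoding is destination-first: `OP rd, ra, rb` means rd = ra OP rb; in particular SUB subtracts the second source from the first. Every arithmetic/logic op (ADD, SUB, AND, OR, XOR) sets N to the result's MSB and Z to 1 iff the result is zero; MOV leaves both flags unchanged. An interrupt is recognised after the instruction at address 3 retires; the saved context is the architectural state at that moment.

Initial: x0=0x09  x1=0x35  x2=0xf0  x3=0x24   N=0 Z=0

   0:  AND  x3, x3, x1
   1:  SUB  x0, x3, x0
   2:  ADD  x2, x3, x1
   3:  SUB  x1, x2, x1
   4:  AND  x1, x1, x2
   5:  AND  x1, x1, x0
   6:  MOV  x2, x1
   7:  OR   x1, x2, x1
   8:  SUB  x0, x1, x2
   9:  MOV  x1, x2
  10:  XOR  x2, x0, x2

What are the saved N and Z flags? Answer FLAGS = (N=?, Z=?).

after  0: x0=0x09 x1=0x35 x2=0xf0 x3=0x24  N=0 Z=0
after  1: x0=0x1b x1=0x35 x2=0xf0 x3=0x24  N=0 Z=0
after  2: x0=0x1b x1=0x35 x2=0x59 x3=0x24  N=0 Z=0
after  3: x0=0x1b x1=0x24 x2=0x59 x3=0x24  N=0 Z=0
-- IRQ taken; context saved, return-PC = 4 --

FLAGS = (N=0, Z=0)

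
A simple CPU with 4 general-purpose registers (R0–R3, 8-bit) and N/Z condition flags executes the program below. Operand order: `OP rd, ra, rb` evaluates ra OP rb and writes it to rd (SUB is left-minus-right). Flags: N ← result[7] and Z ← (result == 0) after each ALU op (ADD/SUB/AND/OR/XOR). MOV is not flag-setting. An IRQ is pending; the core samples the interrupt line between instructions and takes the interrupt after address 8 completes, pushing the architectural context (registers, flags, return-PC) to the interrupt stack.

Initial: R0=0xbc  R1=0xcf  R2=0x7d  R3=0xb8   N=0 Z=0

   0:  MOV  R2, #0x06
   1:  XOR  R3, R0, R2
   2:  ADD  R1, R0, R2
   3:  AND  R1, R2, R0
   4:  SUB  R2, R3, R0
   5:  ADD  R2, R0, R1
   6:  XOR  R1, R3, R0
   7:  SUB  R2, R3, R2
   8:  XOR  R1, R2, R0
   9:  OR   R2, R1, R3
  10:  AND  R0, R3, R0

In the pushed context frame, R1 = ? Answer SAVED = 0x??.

after  0: R0=0xbc R1=0xcf R2=0x06 R3=0xb8  N=0 Z=0
after  1: R0=0xbc R1=0xcf R2=0x06 R3=0xba  N=1 Z=0
after  2: R0=0xbc R1=0xc2 R2=0x06 R3=0xba  N=1 Z=0
after  3: R0=0xbc R1=0x04 R2=0x06 R3=0xba  N=0 Z=0
after  4: R0=0xbc R1=0x04 R2=0xfe R3=0xba  N=1 Z=0
after  5: R0=0xbc R1=0x04 R2=0xc0 R3=0xba  N=1 Z=0
after  6: R0=0xbc R1=0x06 R2=0xc0 R3=0xba  N=0 Z=0
after  7: R0=0xbc R1=0x06 R2=0xfa R3=0xba  N=1 Z=0
after  8: R0=0xbc R1=0x46 R2=0xfa R3=0xba  N=0 Z=0
-- IRQ taken; context saved, return-PC = 9 --

SAVED = 0x46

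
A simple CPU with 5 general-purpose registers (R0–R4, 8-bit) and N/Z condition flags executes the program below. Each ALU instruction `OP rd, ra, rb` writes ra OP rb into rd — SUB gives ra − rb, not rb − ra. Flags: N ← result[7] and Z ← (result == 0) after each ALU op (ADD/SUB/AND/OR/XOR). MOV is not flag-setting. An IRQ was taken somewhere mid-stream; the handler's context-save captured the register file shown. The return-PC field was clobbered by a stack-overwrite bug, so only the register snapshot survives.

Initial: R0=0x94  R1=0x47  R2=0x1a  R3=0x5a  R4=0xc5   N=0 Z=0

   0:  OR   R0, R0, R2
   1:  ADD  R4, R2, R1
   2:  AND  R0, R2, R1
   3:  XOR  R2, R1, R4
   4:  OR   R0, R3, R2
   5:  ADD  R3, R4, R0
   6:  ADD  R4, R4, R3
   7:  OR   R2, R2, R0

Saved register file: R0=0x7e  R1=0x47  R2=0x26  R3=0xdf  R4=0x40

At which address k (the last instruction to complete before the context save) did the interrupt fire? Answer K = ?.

K = 6

after  0: R0=0x9e R1=0x47 R2=0x1a R3=0x5a R4=0xc5  N=1 Z=0
after  1: R0=0x9e R1=0x47 R2=0x1a R3=0x5a R4=0x61  N=0 Z=0
after  2: R0=0x02 R1=0x47 R2=0x1a R3=0x5a R4=0x61  N=0 Z=0
after  3: R0=0x02 R1=0x47 R2=0x26 R3=0x5a R4=0x61  N=0 Z=0
after  4: R0=0x7e R1=0x47 R2=0x26 R3=0x5a R4=0x61  N=0 Z=0
after  5: R0=0x7e R1=0x47 R2=0x26 R3=0xdf R4=0x61  N=1 Z=0
after  6: R0=0x7e R1=0x47 R2=0x26 R3=0xdf R4=0x40  N=0 Z=0
-- IRQ taken; context saved, return-PC = 7 --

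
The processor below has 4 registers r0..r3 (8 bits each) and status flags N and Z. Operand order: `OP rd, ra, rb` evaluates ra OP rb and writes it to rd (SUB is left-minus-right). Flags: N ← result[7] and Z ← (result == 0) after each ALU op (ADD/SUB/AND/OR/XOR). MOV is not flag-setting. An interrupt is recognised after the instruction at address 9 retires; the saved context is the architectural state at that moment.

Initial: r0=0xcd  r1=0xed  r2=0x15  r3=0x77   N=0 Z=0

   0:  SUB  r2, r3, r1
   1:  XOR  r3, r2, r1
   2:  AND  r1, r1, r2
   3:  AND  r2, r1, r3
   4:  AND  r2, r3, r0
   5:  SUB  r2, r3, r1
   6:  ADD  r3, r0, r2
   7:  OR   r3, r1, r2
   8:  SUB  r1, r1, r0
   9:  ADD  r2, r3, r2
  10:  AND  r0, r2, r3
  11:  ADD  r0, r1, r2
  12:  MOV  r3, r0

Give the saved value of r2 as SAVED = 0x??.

SAVED = 0xbe

after  0: r0=0xcd r1=0xed r2=0x8a r3=0x77  N=1 Z=0
after  1: r0=0xcd r1=0xed r2=0x8a r3=0x67  N=0 Z=0
after  2: r0=0xcd r1=0x88 r2=0x8a r3=0x67  N=1 Z=0
after  3: r0=0xcd r1=0x88 r2=0x00 r3=0x67  N=0 Z=1
after  4: r0=0xcd r1=0x88 r2=0x45 r3=0x67  N=0 Z=0
after  5: r0=0xcd r1=0x88 r2=0xdf r3=0x67  N=1 Z=0
after  6: r0=0xcd r1=0x88 r2=0xdf r3=0xac  N=1 Z=0
after  7: r0=0xcd r1=0x88 r2=0xdf r3=0xdf  N=1 Z=0
after  8: r0=0xcd r1=0xbb r2=0xdf r3=0xdf  N=1 Z=0
after  9: r0=0xcd r1=0xbb r2=0xbe r3=0xdf  N=1 Z=0
-- IRQ taken; context saved, return-PC = 10 --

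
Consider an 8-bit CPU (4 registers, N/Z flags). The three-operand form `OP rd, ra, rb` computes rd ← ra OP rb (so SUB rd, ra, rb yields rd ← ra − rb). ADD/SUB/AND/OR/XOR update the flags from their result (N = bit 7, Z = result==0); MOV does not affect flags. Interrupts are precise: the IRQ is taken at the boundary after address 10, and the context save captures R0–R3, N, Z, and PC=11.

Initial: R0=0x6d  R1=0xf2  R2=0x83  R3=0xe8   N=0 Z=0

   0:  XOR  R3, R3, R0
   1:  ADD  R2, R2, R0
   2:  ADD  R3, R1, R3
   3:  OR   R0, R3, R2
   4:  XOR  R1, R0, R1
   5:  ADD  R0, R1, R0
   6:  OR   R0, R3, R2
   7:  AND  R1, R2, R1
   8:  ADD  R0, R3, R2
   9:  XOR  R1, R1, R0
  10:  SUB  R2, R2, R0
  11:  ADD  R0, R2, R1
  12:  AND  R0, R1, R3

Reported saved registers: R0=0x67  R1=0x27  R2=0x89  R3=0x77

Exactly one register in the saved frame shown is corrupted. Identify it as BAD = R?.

after  0: R0=0x6d R1=0xf2 R2=0x83 R3=0x85  N=1 Z=0
after  1: R0=0x6d R1=0xf2 R2=0xf0 R3=0x85  N=1 Z=0
after  2: R0=0x6d R1=0xf2 R2=0xf0 R3=0x77  N=0 Z=0
after  3: R0=0xf7 R1=0xf2 R2=0xf0 R3=0x77  N=1 Z=0
after  4: R0=0xf7 R1=0x05 R2=0xf0 R3=0x77  N=0 Z=0
after  5: R0=0xfc R1=0x05 R2=0xf0 R3=0x77  N=1 Z=0
after  6: R0=0xf7 R1=0x05 R2=0xf0 R3=0x77  N=1 Z=0
after  7: R0=0xf7 R1=0x00 R2=0xf0 R3=0x77  N=0 Z=1
after  8: R0=0x67 R1=0x00 R2=0xf0 R3=0x77  N=0 Z=0
after  9: R0=0x67 R1=0x67 R2=0xf0 R3=0x77  N=0 Z=0
after 10: R0=0x67 R1=0x67 R2=0x89 R3=0x77  N=1 Z=0
-- IRQ taken; context saved, return-PC = 11 --
mismatch: R1: reported 0x27 vs actual 0x67

BAD = R1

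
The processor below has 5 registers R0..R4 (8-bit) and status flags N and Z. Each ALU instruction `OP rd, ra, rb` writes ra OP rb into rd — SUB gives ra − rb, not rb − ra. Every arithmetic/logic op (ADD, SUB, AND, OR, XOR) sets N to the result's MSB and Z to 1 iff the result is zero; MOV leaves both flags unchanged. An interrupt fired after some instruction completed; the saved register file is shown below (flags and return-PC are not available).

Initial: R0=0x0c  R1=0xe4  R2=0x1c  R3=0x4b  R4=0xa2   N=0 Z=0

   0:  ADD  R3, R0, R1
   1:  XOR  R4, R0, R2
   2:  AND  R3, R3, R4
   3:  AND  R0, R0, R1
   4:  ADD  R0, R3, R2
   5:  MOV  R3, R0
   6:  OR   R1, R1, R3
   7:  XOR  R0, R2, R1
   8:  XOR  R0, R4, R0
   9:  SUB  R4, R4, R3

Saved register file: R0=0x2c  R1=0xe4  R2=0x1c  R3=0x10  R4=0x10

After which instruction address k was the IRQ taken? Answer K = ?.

after  0: R0=0x0c R1=0xe4 R2=0x1c R3=0xf0 R4=0xa2  N=1 Z=0
after  1: R0=0x0c R1=0xe4 R2=0x1c R3=0xf0 R4=0x10  N=0 Z=0
after  2: R0=0x0c R1=0xe4 R2=0x1c R3=0x10 R4=0x10  N=0 Z=0
after  3: R0=0x04 R1=0xe4 R2=0x1c R3=0x10 R4=0x10  N=0 Z=0
after  4: R0=0x2c R1=0xe4 R2=0x1c R3=0x10 R4=0x10  N=0 Z=0
-- IRQ taken; context saved, return-PC = 5 --

K = 4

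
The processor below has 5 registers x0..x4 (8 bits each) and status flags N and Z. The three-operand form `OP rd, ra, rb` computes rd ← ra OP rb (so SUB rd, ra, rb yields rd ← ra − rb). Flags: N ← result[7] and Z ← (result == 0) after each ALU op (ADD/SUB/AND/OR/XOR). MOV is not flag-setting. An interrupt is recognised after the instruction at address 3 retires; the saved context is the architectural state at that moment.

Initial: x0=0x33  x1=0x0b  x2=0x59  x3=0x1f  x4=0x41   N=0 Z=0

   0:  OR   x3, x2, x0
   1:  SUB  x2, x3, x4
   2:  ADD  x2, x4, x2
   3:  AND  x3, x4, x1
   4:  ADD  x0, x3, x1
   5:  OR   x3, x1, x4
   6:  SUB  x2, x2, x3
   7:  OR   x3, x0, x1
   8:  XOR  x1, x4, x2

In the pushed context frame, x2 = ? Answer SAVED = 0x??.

SAVED = 0x7b

after  0: x0=0x33 x1=0x0b x2=0x59 x3=0x7b x4=0x41  N=0 Z=0
after  1: x0=0x33 x1=0x0b x2=0x3a x3=0x7b x4=0x41  N=0 Z=0
after  2: x0=0x33 x1=0x0b x2=0x7b x3=0x7b x4=0x41  N=0 Z=0
after  3: x0=0x33 x1=0x0b x2=0x7b x3=0x01 x4=0x41  N=0 Z=0
-- IRQ taken; context saved, return-PC = 4 --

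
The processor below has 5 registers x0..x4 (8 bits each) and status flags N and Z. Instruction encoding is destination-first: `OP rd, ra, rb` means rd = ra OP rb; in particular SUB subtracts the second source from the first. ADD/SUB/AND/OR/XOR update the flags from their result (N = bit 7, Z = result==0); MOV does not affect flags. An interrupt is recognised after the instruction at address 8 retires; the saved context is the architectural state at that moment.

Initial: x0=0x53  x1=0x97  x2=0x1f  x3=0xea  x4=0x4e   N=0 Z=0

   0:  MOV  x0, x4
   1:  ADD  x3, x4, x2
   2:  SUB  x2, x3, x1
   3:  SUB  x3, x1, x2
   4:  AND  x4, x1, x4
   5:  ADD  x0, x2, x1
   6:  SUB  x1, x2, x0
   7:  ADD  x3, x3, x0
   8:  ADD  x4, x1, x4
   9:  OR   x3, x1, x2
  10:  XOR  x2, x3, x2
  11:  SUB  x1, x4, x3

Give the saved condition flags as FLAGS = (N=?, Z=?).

after  0: x0=0x4e x1=0x97 x2=0x1f x3=0xea x4=0x4e  N=0 Z=0
after  1: x0=0x4e x1=0x97 x2=0x1f x3=0x6d x4=0x4e  N=0 Z=0
after  2: x0=0x4e x1=0x97 x2=0xd6 x3=0x6d x4=0x4e  N=1 Z=0
after  3: x0=0x4e x1=0x97 x2=0xd6 x3=0xc1 x4=0x4e  N=1 Z=0
after  4: x0=0x4e x1=0x97 x2=0xd6 x3=0xc1 x4=0x06  N=0 Z=0
after  5: x0=0x6d x1=0x97 x2=0xd6 x3=0xc1 x4=0x06  N=0 Z=0
after  6: x0=0x6d x1=0x69 x2=0xd6 x3=0xc1 x4=0x06  N=0 Z=0
after  7: x0=0x6d x1=0x69 x2=0xd6 x3=0x2e x4=0x06  N=0 Z=0
after  8: x0=0x6d x1=0x69 x2=0xd6 x3=0x2e x4=0x6f  N=0 Z=0
-- IRQ taken; context saved, return-PC = 9 --

FLAGS = (N=0, Z=0)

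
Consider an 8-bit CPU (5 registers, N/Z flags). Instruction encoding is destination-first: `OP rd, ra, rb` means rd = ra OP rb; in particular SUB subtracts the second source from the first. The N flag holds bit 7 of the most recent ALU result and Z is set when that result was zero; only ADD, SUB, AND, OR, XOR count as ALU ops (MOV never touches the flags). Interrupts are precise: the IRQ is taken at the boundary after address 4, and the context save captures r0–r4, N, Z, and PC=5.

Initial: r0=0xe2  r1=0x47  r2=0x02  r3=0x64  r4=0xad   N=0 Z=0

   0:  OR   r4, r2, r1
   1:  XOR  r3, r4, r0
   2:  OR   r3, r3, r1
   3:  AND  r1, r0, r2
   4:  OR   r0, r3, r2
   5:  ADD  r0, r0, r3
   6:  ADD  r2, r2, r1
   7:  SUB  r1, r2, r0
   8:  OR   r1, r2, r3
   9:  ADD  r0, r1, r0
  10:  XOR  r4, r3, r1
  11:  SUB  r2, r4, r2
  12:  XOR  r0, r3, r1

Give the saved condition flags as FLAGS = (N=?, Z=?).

after  0: r0=0xe2 r1=0x47 r2=0x02 r3=0x64 r4=0x47  N=0 Z=0
after  1: r0=0xe2 r1=0x47 r2=0x02 r3=0xa5 r4=0x47  N=1 Z=0
after  2: r0=0xe2 r1=0x47 r2=0x02 r3=0xe7 r4=0x47  N=1 Z=0
after  3: r0=0xe2 r1=0x02 r2=0x02 r3=0xe7 r4=0x47  N=0 Z=0
after  4: r0=0xe7 r1=0x02 r2=0x02 r3=0xe7 r4=0x47  N=1 Z=0
-- IRQ taken; context saved, return-PC = 5 --

FLAGS = (N=1, Z=0)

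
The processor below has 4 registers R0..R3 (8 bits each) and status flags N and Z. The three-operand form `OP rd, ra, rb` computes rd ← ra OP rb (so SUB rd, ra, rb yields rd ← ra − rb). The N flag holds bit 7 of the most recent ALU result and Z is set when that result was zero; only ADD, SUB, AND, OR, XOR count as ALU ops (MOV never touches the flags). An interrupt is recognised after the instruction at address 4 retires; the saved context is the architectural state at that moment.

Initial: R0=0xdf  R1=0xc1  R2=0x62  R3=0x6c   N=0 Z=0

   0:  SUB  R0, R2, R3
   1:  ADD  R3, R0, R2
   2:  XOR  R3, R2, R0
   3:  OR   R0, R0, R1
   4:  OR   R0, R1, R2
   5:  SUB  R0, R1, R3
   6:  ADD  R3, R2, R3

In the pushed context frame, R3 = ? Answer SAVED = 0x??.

SAVED = 0x94

after  0: R0=0xf6 R1=0xc1 R2=0x62 R3=0x6c  N=1 Z=0
after  1: R0=0xf6 R1=0xc1 R2=0x62 R3=0x58  N=0 Z=0
after  2: R0=0xf6 R1=0xc1 R2=0x62 R3=0x94  N=1 Z=0
after  3: R0=0xf7 R1=0xc1 R2=0x62 R3=0x94  N=1 Z=0
after  4: R0=0xe3 R1=0xc1 R2=0x62 R3=0x94  N=1 Z=0
-- IRQ taken; context saved, return-PC = 5 --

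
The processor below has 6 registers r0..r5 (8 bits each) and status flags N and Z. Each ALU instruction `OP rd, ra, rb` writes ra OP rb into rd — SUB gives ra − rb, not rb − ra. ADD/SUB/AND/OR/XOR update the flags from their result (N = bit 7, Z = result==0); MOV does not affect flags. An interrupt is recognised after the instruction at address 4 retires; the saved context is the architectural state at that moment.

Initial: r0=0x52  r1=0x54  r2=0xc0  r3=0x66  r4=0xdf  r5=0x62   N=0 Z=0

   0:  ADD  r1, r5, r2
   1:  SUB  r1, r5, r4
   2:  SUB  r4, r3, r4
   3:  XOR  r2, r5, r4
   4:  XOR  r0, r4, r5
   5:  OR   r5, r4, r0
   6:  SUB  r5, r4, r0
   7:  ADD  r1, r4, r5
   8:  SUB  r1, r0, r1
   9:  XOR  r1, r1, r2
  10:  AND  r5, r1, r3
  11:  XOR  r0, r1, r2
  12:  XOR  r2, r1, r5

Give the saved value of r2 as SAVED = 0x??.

SAVED = 0xe5

after  0: r0=0x52 r1=0x22 r2=0xc0 r3=0x66 r4=0xdf r5=0x62  N=0 Z=0
after  1: r0=0x52 r1=0x83 r2=0xc0 r3=0x66 r4=0xdf r5=0x62  N=1 Z=0
after  2: r0=0x52 r1=0x83 r2=0xc0 r3=0x66 r4=0x87 r5=0x62  N=1 Z=0
after  3: r0=0x52 r1=0x83 r2=0xe5 r3=0x66 r4=0x87 r5=0x62  N=1 Z=0
after  4: r0=0xe5 r1=0x83 r2=0xe5 r3=0x66 r4=0x87 r5=0x62  N=1 Z=0
-- IRQ taken; context saved, return-PC = 5 --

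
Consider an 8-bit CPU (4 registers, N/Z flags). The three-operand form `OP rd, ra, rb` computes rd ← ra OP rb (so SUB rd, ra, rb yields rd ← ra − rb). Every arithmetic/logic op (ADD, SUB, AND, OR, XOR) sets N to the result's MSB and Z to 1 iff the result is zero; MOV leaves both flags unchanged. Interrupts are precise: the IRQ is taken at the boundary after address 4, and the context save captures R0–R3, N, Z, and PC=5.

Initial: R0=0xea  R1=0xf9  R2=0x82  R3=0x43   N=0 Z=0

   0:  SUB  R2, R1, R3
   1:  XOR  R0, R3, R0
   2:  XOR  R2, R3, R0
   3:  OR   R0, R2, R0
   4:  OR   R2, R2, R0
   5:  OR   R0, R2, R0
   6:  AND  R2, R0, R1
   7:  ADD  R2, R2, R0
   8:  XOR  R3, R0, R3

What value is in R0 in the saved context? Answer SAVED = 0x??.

after  0: R0=0xea R1=0xf9 R2=0xb6 R3=0x43  N=1 Z=0
after  1: R0=0xa9 R1=0xf9 R2=0xb6 R3=0x43  N=1 Z=0
after  2: R0=0xa9 R1=0xf9 R2=0xea R3=0x43  N=1 Z=0
after  3: R0=0xeb R1=0xf9 R2=0xea R3=0x43  N=1 Z=0
after  4: R0=0xeb R1=0xf9 R2=0xeb R3=0x43  N=1 Z=0
-- IRQ taken; context saved, return-PC = 5 --

SAVED = 0xeb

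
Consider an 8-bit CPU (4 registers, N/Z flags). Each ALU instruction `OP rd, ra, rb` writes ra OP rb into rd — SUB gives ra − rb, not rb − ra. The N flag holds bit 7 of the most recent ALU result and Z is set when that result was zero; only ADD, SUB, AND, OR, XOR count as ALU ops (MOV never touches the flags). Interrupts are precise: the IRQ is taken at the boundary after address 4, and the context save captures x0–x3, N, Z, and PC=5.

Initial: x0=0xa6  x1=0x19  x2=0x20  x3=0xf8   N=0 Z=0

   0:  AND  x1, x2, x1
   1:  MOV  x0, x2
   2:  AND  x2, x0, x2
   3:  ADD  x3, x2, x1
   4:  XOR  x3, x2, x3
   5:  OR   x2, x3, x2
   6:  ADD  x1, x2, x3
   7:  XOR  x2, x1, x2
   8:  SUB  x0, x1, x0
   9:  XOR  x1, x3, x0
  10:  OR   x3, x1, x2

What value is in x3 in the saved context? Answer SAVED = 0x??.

after  0: x0=0xa6 x1=0x00 x2=0x20 x3=0xf8  N=0 Z=1
after  1: x0=0x20 x1=0x00 x2=0x20 x3=0xf8  N=0 Z=1
after  2: x0=0x20 x1=0x00 x2=0x20 x3=0xf8  N=0 Z=0
after  3: x0=0x20 x1=0x00 x2=0x20 x3=0x20  N=0 Z=0
after  4: x0=0x20 x1=0x00 x2=0x20 x3=0x00  N=0 Z=1
-- IRQ taken; context saved, return-PC = 5 --

SAVED = 0x00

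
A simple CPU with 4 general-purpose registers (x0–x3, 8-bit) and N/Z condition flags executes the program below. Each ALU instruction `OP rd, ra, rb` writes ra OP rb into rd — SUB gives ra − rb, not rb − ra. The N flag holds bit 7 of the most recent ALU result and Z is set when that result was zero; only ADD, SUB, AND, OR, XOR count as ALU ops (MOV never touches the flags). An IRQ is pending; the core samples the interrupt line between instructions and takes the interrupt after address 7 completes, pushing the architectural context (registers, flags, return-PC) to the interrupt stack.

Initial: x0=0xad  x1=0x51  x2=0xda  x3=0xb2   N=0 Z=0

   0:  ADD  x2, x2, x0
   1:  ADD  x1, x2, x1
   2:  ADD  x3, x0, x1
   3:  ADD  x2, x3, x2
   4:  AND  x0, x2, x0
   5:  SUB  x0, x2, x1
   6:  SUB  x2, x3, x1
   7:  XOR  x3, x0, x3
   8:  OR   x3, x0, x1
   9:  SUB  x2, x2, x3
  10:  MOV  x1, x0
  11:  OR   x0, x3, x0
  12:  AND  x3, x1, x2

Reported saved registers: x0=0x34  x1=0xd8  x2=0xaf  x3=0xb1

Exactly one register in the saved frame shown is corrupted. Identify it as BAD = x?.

after  0: x0=0xad x1=0x51 x2=0x87 x3=0xb2  N=1 Z=0
after  1: x0=0xad x1=0xd8 x2=0x87 x3=0xb2  N=1 Z=0
after  2: x0=0xad x1=0xd8 x2=0x87 x3=0x85  N=1 Z=0
after  3: x0=0xad x1=0xd8 x2=0x0c x3=0x85  N=0 Z=0
after  4: x0=0x0c x1=0xd8 x2=0x0c x3=0x85  N=0 Z=0
after  5: x0=0x34 x1=0xd8 x2=0x0c x3=0x85  N=0 Z=0
after  6: x0=0x34 x1=0xd8 x2=0xad x3=0x85  N=1 Z=0
after  7: x0=0x34 x1=0xd8 x2=0xad x3=0xb1  N=1 Z=0
-- IRQ taken; context saved, return-PC = 8 --
mismatch: x2: reported 0xaf vs actual 0xad

BAD = x2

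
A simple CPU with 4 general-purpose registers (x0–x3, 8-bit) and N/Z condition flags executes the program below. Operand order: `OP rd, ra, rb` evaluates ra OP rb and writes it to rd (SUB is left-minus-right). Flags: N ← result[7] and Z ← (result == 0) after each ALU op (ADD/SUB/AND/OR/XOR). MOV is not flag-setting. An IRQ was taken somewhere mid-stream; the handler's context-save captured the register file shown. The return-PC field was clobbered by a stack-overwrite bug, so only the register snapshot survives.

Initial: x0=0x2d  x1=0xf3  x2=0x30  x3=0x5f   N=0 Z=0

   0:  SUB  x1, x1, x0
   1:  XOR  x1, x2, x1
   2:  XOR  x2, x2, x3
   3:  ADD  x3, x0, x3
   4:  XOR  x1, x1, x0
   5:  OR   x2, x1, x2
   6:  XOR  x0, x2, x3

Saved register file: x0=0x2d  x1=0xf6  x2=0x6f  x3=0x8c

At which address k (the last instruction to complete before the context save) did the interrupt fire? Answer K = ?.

K = 3

after  0: x0=0x2d x1=0xc6 x2=0x30 x3=0x5f  N=1 Z=0
after  1: x0=0x2d x1=0xf6 x2=0x30 x3=0x5f  N=1 Z=0
after  2: x0=0x2d x1=0xf6 x2=0x6f x3=0x5f  N=0 Z=0
after  3: x0=0x2d x1=0xf6 x2=0x6f x3=0x8c  N=1 Z=0
-- IRQ taken; context saved, return-PC = 4 --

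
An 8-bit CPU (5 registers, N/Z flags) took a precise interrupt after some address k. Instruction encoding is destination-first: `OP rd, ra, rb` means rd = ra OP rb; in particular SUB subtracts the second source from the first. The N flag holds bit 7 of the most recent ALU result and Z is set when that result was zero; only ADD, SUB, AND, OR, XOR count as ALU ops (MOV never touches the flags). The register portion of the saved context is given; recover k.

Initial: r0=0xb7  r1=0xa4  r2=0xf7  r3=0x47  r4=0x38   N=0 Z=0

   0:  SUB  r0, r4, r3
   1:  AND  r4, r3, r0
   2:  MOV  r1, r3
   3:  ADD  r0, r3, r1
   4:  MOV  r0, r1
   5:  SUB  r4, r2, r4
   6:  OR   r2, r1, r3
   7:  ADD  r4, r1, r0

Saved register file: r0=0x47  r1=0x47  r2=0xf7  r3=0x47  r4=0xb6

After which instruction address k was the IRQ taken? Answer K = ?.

after  0: r0=0xf1 r1=0xa4 r2=0xf7 r3=0x47 r4=0x38  N=1 Z=0
after  1: r0=0xf1 r1=0xa4 r2=0xf7 r3=0x47 r4=0x41  N=0 Z=0
after  2: r0=0xf1 r1=0x47 r2=0xf7 r3=0x47 r4=0x41  N=0 Z=0
after  3: r0=0x8e r1=0x47 r2=0xf7 r3=0x47 r4=0x41  N=1 Z=0
after  4: r0=0x47 r1=0x47 r2=0xf7 r3=0x47 r4=0x41  N=1 Z=0
after  5: r0=0x47 r1=0x47 r2=0xf7 r3=0x47 r4=0xb6  N=1 Z=0
-- IRQ taken; context saved, return-PC = 6 --

K = 5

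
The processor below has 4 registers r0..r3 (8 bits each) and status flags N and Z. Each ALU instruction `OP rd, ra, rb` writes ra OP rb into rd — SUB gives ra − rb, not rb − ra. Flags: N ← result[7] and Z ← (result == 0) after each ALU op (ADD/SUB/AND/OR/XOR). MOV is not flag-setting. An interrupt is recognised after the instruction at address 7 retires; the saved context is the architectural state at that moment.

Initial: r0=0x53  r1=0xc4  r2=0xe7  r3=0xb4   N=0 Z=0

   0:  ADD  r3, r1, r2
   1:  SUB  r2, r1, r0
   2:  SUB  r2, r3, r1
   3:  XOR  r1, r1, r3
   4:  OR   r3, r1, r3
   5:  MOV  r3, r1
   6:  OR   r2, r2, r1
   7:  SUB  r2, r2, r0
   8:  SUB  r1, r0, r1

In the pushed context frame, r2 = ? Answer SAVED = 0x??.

SAVED = 0x9c

after  0: r0=0x53 r1=0xc4 r2=0xe7 r3=0xab  N=1 Z=0
after  1: r0=0x53 r1=0xc4 r2=0x71 r3=0xab  N=0 Z=0
after  2: r0=0x53 r1=0xc4 r2=0xe7 r3=0xab  N=1 Z=0
after  3: r0=0x53 r1=0x6f r2=0xe7 r3=0xab  N=0 Z=0
after  4: r0=0x53 r1=0x6f r2=0xe7 r3=0xef  N=1 Z=0
after  5: r0=0x53 r1=0x6f r2=0xe7 r3=0x6f  N=1 Z=0
after  6: r0=0x53 r1=0x6f r2=0xef r3=0x6f  N=1 Z=0
after  7: r0=0x53 r1=0x6f r2=0x9c r3=0x6f  N=1 Z=0
-- IRQ taken; context saved, return-PC = 8 --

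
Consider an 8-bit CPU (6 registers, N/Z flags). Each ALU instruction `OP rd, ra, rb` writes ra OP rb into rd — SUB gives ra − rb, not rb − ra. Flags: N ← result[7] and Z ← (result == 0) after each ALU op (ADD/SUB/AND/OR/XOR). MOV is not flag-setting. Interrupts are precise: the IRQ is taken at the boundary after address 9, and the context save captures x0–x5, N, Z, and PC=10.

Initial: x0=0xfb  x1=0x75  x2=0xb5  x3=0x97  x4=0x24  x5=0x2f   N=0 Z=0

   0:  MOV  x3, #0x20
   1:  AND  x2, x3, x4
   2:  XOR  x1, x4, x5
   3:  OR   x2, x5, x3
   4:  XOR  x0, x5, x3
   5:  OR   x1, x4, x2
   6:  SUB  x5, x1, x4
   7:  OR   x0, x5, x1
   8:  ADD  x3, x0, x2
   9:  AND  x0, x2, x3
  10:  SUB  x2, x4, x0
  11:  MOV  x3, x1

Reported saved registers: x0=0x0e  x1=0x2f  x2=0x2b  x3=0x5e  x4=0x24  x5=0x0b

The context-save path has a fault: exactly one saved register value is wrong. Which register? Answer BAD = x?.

after  0: x0=0xfb x1=0x75 x2=0xb5 x3=0x20 x4=0x24 x5=0x2f  N=0 Z=0
after  1: x0=0xfb x1=0x75 x2=0x20 x3=0x20 x4=0x24 x5=0x2f  N=0 Z=0
after  2: x0=0xfb x1=0x0b x2=0x20 x3=0x20 x4=0x24 x5=0x2f  N=0 Z=0
after  3: x0=0xfb x1=0x0b x2=0x2f x3=0x20 x4=0x24 x5=0x2f  N=0 Z=0
after  4: x0=0x0f x1=0x0b x2=0x2f x3=0x20 x4=0x24 x5=0x2f  N=0 Z=0
after  5: x0=0x0f x1=0x2f x2=0x2f x3=0x20 x4=0x24 x5=0x2f  N=0 Z=0
after  6: x0=0x0f x1=0x2f x2=0x2f x3=0x20 x4=0x24 x5=0x0b  N=0 Z=0
after  7: x0=0x2f x1=0x2f x2=0x2f x3=0x20 x4=0x24 x5=0x0b  N=0 Z=0
after  8: x0=0x2f x1=0x2f x2=0x2f x3=0x5e x4=0x24 x5=0x0b  N=0 Z=0
after  9: x0=0x0e x1=0x2f x2=0x2f x3=0x5e x4=0x24 x5=0x0b  N=0 Z=0
-- IRQ taken; context saved, return-PC = 10 --
mismatch: x2: reported 0x2b vs actual 0x2f

BAD = x2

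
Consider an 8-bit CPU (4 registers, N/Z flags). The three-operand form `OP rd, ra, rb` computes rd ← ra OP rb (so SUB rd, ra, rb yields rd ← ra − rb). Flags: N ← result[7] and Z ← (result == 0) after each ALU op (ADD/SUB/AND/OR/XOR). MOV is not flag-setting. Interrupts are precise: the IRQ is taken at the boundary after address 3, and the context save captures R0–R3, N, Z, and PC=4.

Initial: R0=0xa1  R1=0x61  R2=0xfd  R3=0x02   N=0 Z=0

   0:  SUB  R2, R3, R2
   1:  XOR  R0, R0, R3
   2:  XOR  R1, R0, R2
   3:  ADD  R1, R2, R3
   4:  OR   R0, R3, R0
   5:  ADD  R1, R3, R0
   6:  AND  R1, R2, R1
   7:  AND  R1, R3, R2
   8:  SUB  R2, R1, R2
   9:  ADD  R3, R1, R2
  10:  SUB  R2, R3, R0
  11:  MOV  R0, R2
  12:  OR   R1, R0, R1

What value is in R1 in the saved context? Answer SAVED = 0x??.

after  0: R0=0xa1 R1=0x61 R2=0x05 R3=0x02  N=0 Z=0
after  1: R0=0xa3 R1=0x61 R2=0x05 R3=0x02  N=1 Z=0
after  2: R0=0xa3 R1=0xa6 R2=0x05 R3=0x02  N=1 Z=0
after  3: R0=0xa3 R1=0x07 R2=0x05 R3=0x02  N=0 Z=0
-- IRQ taken; context saved, return-PC = 4 --

SAVED = 0x07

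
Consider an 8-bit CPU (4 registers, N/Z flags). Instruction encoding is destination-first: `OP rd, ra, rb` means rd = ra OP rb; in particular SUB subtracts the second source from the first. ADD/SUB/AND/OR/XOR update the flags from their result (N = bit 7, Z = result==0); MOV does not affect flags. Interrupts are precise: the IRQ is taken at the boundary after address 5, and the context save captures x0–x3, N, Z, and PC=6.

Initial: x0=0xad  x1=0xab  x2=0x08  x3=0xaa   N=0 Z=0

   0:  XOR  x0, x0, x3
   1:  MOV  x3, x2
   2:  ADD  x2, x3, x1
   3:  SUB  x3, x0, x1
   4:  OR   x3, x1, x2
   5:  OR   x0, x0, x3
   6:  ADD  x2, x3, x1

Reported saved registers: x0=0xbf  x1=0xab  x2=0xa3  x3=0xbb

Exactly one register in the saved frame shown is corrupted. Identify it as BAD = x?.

after  0: x0=0x07 x1=0xab x2=0x08 x3=0xaa  N=0 Z=0
after  1: x0=0x07 x1=0xab x2=0x08 x3=0x08  N=0 Z=0
after  2: x0=0x07 x1=0xab x2=0xb3 x3=0x08  N=1 Z=0
after  3: x0=0x07 x1=0xab x2=0xb3 x3=0x5c  N=0 Z=0
after  4: x0=0x07 x1=0xab x2=0xb3 x3=0xbb  N=1 Z=0
after  5: x0=0xbf x1=0xab x2=0xb3 x3=0xbb  N=1 Z=0
-- IRQ taken; context saved, return-PC = 6 --
mismatch: x2: reported 0xa3 vs actual 0xb3

BAD = x2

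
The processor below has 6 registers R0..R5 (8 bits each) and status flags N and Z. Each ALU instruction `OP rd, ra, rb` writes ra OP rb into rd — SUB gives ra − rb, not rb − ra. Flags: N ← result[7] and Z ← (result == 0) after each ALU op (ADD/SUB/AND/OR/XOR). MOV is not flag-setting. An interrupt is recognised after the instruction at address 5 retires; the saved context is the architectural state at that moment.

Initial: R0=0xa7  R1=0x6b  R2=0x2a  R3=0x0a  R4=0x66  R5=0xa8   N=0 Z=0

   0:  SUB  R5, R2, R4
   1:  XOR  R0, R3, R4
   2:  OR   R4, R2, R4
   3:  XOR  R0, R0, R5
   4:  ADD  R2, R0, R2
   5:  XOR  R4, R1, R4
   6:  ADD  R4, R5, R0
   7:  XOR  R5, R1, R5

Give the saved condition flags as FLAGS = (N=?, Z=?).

after  0: R0=0xa7 R1=0x6b R2=0x2a R3=0x0a R4=0x66 R5=0xc4  N=1 Z=0
after  1: R0=0x6c R1=0x6b R2=0x2a R3=0x0a R4=0x66 R5=0xc4  N=0 Z=0
after  2: R0=0x6c R1=0x6b R2=0x2a R3=0x0a R4=0x6e R5=0xc4  N=0 Z=0
after  3: R0=0xa8 R1=0x6b R2=0x2a R3=0x0a R4=0x6e R5=0xc4  N=1 Z=0
after  4: R0=0xa8 R1=0x6b R2=0xd2 R3=0x0a R4=0x6e R5=0xc4  N=1 Z=0
after  5: R0=0xa8 R1=0x6b R2=0xd2 R3=0x0a R4=0x05 R5=0xc4  N=0 Z=0
-- IRQ taken; context saved, return-PC = 6 --

FLAGS = (N=0, Z=0)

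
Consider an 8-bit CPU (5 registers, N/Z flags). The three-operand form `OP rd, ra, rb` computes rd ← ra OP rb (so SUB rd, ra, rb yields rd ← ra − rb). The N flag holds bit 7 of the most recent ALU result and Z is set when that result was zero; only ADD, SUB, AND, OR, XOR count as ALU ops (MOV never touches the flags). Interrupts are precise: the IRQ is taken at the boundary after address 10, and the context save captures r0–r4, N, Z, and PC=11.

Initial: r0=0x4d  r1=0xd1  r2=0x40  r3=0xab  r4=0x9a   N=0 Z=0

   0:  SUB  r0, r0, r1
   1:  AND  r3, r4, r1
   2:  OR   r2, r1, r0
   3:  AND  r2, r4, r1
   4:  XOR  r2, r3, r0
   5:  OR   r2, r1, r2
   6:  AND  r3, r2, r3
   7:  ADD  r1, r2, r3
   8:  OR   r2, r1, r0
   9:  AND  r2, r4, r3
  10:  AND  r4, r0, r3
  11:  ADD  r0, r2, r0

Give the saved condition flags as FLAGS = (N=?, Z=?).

FLAGS = (N=0, Z=0)

after  0: r0=0x7c r1=0xd1 r2=0x40 r3=0xab r4=0x9a  N=0 Z=0
after  1: r0=0x7c r1=0xd1 r2=0x40 r3=0x90 r4=0x9a  N=1 Z=0
after  2: r0=0x7c r1=0xd1 r2=0xfd r3=0x90 r4=0x9a  N=1 Z=0
after  3: r0=0x7c r1=0xd1 r2=0x90 r3=0x90 r4=0x9a  N=1 Z=0
after  4: r0=0x7c r1=0xd1 r2=0xec r3=0x90 r4=0x9a  N=1 Z=0
after  5: r0=0x7c r1=0xd1 r2=0xfd r3=0x90 r4=0x9a  N=1 Z=0
after  6: r0=0x7c r1=0xd1 r2=0xfd r3=0x90 r4=0x9a  N=1 Z=0
after  7: r0=0x7c r1=0x8d r2=0xfd r3=0x90 r4=0x9a  N=1 Z=0
after  8: r0=0x7c r1=0x8d r2=0xfd r3=0x90 r4=0x9a  N=1 Z=0
after  9: r0=0x7c r1=0x8d r2=0x90 r3=0x90 r4=0x9a  N=1 Z=0
after 10: r0=0x7c r1=0x8d r2=0x90 r3=0x90 r4=0x10  N=0 Z=0
-- IRQ taken; context saved, return-PC = 11 --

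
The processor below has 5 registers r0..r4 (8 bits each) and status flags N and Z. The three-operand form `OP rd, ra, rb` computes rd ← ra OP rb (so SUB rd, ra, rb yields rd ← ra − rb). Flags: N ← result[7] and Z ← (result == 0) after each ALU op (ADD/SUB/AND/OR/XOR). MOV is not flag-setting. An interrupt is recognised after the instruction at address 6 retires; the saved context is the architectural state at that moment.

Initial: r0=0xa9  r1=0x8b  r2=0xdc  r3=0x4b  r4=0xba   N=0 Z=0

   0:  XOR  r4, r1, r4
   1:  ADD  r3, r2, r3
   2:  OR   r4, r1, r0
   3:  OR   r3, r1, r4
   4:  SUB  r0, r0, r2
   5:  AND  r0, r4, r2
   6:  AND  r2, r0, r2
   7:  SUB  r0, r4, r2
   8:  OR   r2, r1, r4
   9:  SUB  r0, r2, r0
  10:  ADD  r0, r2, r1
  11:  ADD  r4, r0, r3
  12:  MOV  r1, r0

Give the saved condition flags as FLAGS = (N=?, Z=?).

FLAGS = (N=1, Z=0)

after  0: r0=0xa9 r1=0x8b r2=0xdc r3=0x4b r4=0x31  N=0 Z=0
after  1: r0=0xa9 r1=0x8b r2=0xdc r3=0x27 r4=0x31  N=0 Z=0
after  2: r0=0xa9 r1=0x8b r2=0xdc r3=0x27 r4=0xab  N=1 Z=0
after  3: r0=0xa9 r1=0x8b r2=0xdc r3=0xab r4=0xab  N=1 Z=0
after  4: r0=0xcd r1=0x8b r2=0xdc r3=0xab r4=0xab  N=1 Z=0
after  5: r0=0x88 r1=0x8b r2=0xdc r3=0xab r4=0xab  N=1 Z=0
after  6: r0=0x88 r1=0x8b r2=0x88 r3=0xab r4=0xab  N=1 Z=0
-- IRQ taken; context saved, return-PC = 7 --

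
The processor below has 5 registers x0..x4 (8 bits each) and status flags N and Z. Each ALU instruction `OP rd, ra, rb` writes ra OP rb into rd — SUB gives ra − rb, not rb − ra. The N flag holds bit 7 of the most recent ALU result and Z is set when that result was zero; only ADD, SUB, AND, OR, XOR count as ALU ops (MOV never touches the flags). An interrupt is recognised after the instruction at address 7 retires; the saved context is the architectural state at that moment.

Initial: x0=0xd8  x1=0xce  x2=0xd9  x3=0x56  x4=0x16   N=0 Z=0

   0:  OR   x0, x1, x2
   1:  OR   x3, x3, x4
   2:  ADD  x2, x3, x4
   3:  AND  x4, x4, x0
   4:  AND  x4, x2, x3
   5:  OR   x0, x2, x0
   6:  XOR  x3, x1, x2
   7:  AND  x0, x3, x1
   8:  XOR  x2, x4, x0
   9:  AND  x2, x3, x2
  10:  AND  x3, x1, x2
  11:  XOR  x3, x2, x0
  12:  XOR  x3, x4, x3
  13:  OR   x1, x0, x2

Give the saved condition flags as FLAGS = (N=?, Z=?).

after  0: x0=0xdf x1=0xce x2=0xd9 x3=0x56 x4=0x16  N=1 Z=0
after  1: x0=0xdf x1=0xce x2=0xd9 x3=0x56 x4=0x16  N=0 Z=0
after  2: x0=0xdf x1=0xce x2=0x6c x3=0x56 x4=0x16  N=0 Z=0
after  3: x0=0xdf x1=0xce x2=0x6c x3=0x56 x4=0x16  N=0 Z=0
after  4: x0=0xdf x1=0xce x2=0x6c x3=0x56 x4=0x44  N=0 Z=0
after  5: x0=0xff x1=0xce x2=0x6c x3=0x56 x4=0x44  N=1 Z=0
after  6: x0=0xff x1=0xce x2=0x6c x3=0xa2 x4=0x44  N=1 Z=0
after  7: x0=0x82 x1=0xce x2=0x6c x3=0xa2 x4=0x44  N=1 Z=0
-- IRQ taken; context saved, return-PC = 8 --

FLAGS = (N=1, Z=0)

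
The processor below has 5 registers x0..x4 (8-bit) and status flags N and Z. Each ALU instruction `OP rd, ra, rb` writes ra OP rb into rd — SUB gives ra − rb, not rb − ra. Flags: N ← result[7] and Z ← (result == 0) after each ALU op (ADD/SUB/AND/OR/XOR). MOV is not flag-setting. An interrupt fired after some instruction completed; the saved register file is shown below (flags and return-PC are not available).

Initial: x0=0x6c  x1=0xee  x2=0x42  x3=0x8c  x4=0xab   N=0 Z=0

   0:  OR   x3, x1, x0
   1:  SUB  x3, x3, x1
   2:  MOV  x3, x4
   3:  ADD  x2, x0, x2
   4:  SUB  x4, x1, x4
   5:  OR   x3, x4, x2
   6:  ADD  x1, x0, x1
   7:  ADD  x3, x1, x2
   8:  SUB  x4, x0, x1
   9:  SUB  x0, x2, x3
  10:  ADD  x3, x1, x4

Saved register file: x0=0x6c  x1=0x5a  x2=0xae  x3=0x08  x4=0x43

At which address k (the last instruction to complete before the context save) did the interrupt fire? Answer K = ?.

after  0: x0=0x6c x1=0xee x2=0x42 x3=0xee x4=0xab  N=1 Z=0
after  1: x0=0x6c x1=0xee x2=0x42 x3=0x00 x4=0xab  N=0 Z=1
after  2: x0=0x6c x1=0xee x2=0x42 x3=0xab x4=0xab  N=0 Z=1
after  3: x0=0x6c x1=0xee x2=0xae x3=0xab x4=0xab  N=1 Z=0
after  4: x0=0x6c x1=0xee x2=0xae x3=0xab x4=0x43  N=0 Z=0
after  5: x0=0x6c x1=0xee x2=0xae x3=0xef x4=0x43  N=1 Z=0
after  6: x0=0x6c x1=0x5a x2=0xae x3=0xef x4=0x43  N=0 Z=0
after  7: x0=0x6c x1=0x5a x2=0xae x3=0x08 x4=0x43  N=0 Z=0
-- IRQ taken; context saved, return-PC = 8 --

K = 7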